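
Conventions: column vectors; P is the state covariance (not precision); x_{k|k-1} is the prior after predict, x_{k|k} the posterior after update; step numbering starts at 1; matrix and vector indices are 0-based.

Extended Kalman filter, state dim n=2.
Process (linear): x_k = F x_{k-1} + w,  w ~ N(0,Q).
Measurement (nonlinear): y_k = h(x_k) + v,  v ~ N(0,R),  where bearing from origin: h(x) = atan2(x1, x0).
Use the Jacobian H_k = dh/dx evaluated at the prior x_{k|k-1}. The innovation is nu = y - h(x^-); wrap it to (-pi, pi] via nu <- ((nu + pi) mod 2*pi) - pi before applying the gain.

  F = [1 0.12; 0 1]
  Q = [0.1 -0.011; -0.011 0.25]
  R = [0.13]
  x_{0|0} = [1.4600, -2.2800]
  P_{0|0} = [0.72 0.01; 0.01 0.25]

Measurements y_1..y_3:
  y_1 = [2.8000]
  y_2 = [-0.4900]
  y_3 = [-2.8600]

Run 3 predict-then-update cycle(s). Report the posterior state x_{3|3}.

step 1: x^-=[1.1864, -2.2800]  P^-=[0.8260 0.0290; 0.0290 0.5000]  H_jac=[0.3451 0.1796]  S=[0.2481]  K=[1.1700; 0.4023]  nu=[-2.3922]  x^+=[-1.6124, -3.2423]  P^+=[0.4864 -0.0878; -0.0878 0.4599]
step 2: x^-=[-2.0015, -3.2423]  P^-=[0.5719 -0.0436; -0.0436 0.7099]  H_jac=[0.2233 -0.1379]  S=[0.1747]  K=[0.7655; -0.6159]  nu=[1.6339]  x^+=[-0.7508, -4.2485]  P^+=[0.4695 0.0388; 0.0388 0.6436]
step 3: x^-=[-1.2606, -4.2485]  P^-=[0.5881 0.1050; 0.1050 0.8936]  H_jac=[0.2163 -0.0642]  S=[0.1583]  K=[0.7612; -0.2189]  nu=[-1.0008]  x^+=[-2.0224, -4.0295]  P^+=[0.4964 0.1314; 0.1314 0.8860]

x_post = [-2.0224, -4.0295]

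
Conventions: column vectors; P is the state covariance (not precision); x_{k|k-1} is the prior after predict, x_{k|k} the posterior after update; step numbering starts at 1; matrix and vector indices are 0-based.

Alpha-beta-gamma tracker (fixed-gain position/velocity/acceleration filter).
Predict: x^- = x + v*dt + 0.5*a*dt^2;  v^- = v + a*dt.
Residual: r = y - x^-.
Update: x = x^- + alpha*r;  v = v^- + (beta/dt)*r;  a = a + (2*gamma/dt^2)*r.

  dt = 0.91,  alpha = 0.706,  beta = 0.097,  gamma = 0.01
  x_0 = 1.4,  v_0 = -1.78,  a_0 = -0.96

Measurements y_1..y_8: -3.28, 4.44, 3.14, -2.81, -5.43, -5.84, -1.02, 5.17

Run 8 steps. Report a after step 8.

step 1: x_pred=-0.6173  r=-2.6627  x^+=-2.4972  v^+=-2.9374  a^+=-1.0243
step 2: x_pred=-5.5943  r=10.0343  x^+=1.4899  v^+=-2.8000  a^+=-0.7820
step 3: x_pred=-1.3818  r=4.5218  x^+=1.8106  v^+=-3.0295  a^+=-0.6728
step 4: x_pred=-1.2249  r=-1.5851  x^+=-2.3440  v^+=-3.8107  a^+=-0.7110
step 5: x_pred=-6.1061  r=0.6761  x^+=-5.6288  v^+=-4.3857  a^+=-0.6947
step 6: x_pred=-9.9074  r=4.0674  x^+=-7.0358  v^+=-4.5843  a^+=-0.5965
step 7: x_pred=-11.4545  r=10.4345  x^+=-4.0877  v^+=-4.0149  a^+=-0.3445
step 8: x_pred=-7.8839  r=13.0539  x^+=1.3322  v^+=-2.9369  a^+=-0.0292

a_post = -0.0292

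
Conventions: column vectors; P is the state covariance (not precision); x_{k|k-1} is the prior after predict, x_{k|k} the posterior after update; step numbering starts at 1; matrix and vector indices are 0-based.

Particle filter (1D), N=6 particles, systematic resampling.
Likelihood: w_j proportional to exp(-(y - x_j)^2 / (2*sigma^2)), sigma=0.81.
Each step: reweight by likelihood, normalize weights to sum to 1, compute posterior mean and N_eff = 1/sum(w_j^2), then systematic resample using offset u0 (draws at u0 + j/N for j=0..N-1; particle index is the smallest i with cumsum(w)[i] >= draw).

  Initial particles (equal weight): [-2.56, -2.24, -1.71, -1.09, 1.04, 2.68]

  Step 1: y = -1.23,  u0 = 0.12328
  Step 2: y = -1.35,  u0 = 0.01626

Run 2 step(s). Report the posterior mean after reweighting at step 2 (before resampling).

step 1: w=[0.1013, 0.1793, 0.3273, 0.3844, 0.0077, 0.0000]  mean=-1.6317  Neff=3.3632  idx=[1, 2, 2, 3, 3, 3]
step 2: w=[0.1050, 0.1740, 0.1740, 0.1824, 0.1824, 0.1824]  mean=-1.4264  Neff=5.8372  idx=[0, 1, 2, 3, 4, 5]

post_mean = -1.4264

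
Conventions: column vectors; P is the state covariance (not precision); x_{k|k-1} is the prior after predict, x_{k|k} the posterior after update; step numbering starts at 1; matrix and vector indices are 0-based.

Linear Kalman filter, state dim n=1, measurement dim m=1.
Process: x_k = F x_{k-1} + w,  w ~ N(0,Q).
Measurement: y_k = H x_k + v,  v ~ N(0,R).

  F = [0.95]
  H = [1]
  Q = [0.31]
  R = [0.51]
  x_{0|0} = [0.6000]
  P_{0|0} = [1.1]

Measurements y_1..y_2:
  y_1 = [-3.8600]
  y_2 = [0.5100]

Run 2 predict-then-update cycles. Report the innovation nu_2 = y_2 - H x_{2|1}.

step 1: x^-=[0.5700]  P^-=[1.3027]  S=[1.8127]  K=[0.7187]  nu=[-4.4300]  x^+=[-2.6137]  P^+=[0.3665]
step 2: x^-=[-2.4830]  P^-=[0.6408]  S=[1.1508]  K=[0.5568]  nu=[2.9930]  x^+=[-0.8164]  P^+=[0.2840]

innov = [2.9930]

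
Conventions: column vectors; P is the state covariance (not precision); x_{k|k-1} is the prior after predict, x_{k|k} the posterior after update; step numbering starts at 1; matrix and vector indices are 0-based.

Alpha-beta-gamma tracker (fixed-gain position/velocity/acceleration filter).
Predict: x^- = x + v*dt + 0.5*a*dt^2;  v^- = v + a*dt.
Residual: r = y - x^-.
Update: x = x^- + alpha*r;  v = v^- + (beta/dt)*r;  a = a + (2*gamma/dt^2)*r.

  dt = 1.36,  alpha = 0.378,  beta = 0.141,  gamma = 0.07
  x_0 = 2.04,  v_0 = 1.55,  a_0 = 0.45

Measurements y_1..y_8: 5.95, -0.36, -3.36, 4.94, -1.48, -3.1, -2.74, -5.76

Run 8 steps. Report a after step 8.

a_post = -0.1016

step 1: x_pred=4.5642  r=1.3858  x^+=5.0880  v^+=2.3057  a^+=0.5549
step 2: x_pred=8.7369  r=-9.0969  x^+=5.2983  v^+=2.1172  a^+=-0.1337
step 3: x_pred=8.0541  r=-11.4141  x^+=3.7395  v^+=0.7520  a^+=-0.9976
step 4: x_pred=3.8397  r=1.1003  x^+=4.2556  v^+=-0.4906  a^+=-0.9143
step 5: x_pred=2.7428  r=-4.2228  x^+=1.1466  v^+=-2.1719  a^+=-1.2340
step 6: x_pred=-2.9484  r=-0.1516  x^+=-3.0057  v^+=-3.8659  a^+=-1.2454
step 7: x_pred=-9.4151  r=6.6751  x^+=-6.8919  v^+=-4.8676  a^+=-0.7402
step 8: x_pred=-14.1964  r=8.4364  x^+=-11.0074  v^+=-4.9996  a^+=-0.1016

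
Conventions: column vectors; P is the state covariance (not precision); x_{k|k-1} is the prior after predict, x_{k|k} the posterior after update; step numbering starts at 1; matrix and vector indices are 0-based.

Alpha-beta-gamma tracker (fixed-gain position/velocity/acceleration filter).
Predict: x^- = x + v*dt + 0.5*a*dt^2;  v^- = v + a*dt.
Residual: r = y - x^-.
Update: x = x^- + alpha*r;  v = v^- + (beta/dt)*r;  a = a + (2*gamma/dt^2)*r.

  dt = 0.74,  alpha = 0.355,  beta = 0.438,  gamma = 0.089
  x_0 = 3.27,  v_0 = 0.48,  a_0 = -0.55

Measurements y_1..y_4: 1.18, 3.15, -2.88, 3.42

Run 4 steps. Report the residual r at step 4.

resid = 7.3103

step 1: x_pred=3.4746  r=-2.2946  x^+=2.6600  v^+=-1.2852  a^+=-1.2959
step 2: x_pred=1.3542  r=1.7958  x^+=1.9917  v^+=-1.1812  a^+=-0.7121
step 3: x_pred=0.9226  r=-3.8026  x^+=-0.4273  v^+=-3.9589  a^+=-1.9482
step 4: x_pred=-3.8903  r=7.3103  x^+=-1.2952  v^+=-1.0737  a^+=0.4280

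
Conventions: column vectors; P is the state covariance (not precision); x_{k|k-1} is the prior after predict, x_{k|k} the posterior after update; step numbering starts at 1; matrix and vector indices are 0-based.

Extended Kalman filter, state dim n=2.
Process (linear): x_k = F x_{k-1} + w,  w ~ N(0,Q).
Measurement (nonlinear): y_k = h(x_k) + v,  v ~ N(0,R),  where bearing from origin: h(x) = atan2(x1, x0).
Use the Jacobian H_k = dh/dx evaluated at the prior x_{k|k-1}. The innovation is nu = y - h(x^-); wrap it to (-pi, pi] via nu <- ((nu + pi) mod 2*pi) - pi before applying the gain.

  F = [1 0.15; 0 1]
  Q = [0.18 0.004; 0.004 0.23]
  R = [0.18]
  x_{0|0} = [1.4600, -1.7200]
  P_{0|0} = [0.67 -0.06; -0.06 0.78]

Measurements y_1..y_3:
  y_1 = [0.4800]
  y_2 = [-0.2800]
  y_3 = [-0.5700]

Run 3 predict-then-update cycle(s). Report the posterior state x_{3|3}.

step 1: x^-=[1.2020, -1.7200]  P^-=[0.8496 0.0610; 0.0610 1.0100]  H_jac=[0.3906 0.2730]  S=[0.3979]  K=[0.8759; 0.7528]  nu=[1.4409]  x^+=[2.4640, -0.6353]  P^+=[0.5443 -0.2014; -0.2014 0.7845]
step 2: x^-=[2.3687, -0.6353]  P^-=[0.6816 -0.0797; -0.0797 1.0145]  H_jac=[0.1056 0.3938]  S=[0.3383]  K=[0.1200; 1.1561]  nu=[-0.0179]  x^+=[2.3665, -0.6561]  P^+=[0.6767 -0.1266; -0.1266 0.5623]
step 3: x^-=[2.2681, -0.6561]  P^-=[0.8313 -0.0383; -0.0383 0.7923]  H_jac=[0.1177 0.4069]  S=[0.3190]  K=[0.2579; 0.9964]  nu=[-0.2884]  x^+=[2.1937, -0.9435]  P^+=[0.8101 -0.1203; -0.1203 0.4756]

x_post = [2.1937, -0.9435]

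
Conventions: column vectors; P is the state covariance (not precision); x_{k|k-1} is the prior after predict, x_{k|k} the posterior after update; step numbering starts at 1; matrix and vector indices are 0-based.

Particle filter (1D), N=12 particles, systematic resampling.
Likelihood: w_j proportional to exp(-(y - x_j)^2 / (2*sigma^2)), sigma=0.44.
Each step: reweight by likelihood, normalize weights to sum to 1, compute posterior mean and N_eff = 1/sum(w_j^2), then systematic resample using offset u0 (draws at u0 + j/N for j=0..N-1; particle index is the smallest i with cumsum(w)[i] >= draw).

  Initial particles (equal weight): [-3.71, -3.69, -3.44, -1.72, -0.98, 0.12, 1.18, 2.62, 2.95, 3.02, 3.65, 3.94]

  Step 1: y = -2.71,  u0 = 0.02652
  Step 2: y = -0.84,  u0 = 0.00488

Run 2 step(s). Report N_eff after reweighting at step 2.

N_eff = 2.0000

step 1: w=[0.1537, 0.1702, 0.5134, 0.1618, 0.0009, 0.0000, 0.0000, 0.0000, 0.0000, 0.0000, 0.0000, 0.0000]  mean=-3.2436  Neff=2.9207  idx=[0, 0, 1, 1, 2, 2, 2, 2, 2, 2, 3, 3]
step 2: w=[0.0000, 0.0000, 0.0000, 0.0000, 0.0000, 0.0000, 0.0000, 0.0000, 0.0000, 0.0000, 0.5000, 0.5000]  mean=-1.7200  Neff=2.0000  idx=[10, 10, 10, 10, 10, 10, 11, 11, 11, 11, 11, 11]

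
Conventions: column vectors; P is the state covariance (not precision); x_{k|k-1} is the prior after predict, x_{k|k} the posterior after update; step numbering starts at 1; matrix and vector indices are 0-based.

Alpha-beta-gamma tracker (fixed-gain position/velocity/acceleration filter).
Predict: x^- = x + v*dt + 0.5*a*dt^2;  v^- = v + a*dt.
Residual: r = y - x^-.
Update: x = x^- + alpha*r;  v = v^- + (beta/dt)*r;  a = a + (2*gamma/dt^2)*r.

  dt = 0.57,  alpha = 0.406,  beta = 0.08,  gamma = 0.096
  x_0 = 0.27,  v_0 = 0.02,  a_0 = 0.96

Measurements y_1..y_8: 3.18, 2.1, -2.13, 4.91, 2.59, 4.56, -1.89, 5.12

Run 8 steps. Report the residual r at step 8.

step 1: x_pred=0.4374  r=2.7426  x^+=1.5509  v^+=0.9521  a^+=2.5808
step 2: x_pred=2.5128  r=-0.4128  x^+=2.3452  v^+=2.3652  a^+=2.3368
step 3: x_pred=4.0730  r=-6.2030  x^+=1.5546  v^+=2.8266  a^+=-1.3289
step 4: x_pred=2.9499  r=1.9601  x^+=3.7457  v^+=2.3443  a^+=-0.1705
step 5: x_pred=5.0542  r=-2.4642  x^+=4.0537  v^+=1.9012  a^+=-1.6268
step 6: x_pred=4.8732  r=-0.3132  x^+=4.7460  v^+=0.9300  a^+=-1.8118
step 7: x_pred=4.9818  r=-6.8718  x^+=2.1918  v^+=-1.0672  a^+=-5.8727
step 8: x_pred=0.6295  r=4.4905  x^+=2.4526  v^+=-3.7844  a^+=-3.2190

resid = 4.4905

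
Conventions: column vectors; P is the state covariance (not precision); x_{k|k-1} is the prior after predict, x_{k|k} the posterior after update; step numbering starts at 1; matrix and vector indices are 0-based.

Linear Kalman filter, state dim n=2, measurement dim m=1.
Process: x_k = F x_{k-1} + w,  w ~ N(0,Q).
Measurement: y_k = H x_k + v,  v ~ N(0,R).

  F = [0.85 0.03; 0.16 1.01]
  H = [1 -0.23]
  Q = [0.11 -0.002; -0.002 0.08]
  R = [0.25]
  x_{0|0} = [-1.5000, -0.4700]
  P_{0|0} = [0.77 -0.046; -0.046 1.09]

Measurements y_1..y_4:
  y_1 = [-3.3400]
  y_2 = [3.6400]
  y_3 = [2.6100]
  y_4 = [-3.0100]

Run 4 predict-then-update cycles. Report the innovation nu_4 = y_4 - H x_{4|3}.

innov = [-4.2128]

step 1: x^-=[-1.2891, -0.7147]  P^-=[0.6650 0.0960; 0.0960 1.1968]  S=[0.9341]  K=[0.6882; -0.1919]  nu=[-2.2153]  x^+=[-2.8137, -0.2897]  P^+=[0.2225 0.2194; 0.2194 1.1624]
step 2: x^-=[-2.4004, -0.7428]  P^-=[0.2830 0.2529; 0.2529 1.3423]  S=[0.4877]  K=[0.4610; -0.1145]  nu=[5.8695]  x^+=[0.3057, -1.4151]  P^+=[0.1793 0.2786; 0.2786 1.3359]
step 3: x^-=[0.2174, -1.3804]  P^-=[0.2550 0.3034; 0.3034 1.5374]  S=[0.4467]  K=[0.4146; -0.1124]  nu=[2.0751]  x^+=[1.0776, -1.6135]  P^+=[0.1782 0.3242; 0.3242 1.5318]
step 4: x^-=[0.8676, -1.4572]  P^-=[0.2567 0.3485; 0.3485 1.7519]  S=[0.4390]  K=[0.4020; -0.1239]  nu=[-4.2128]  x^+=[-0.8261, -0.9353]  P^+=[0.1857 0.3704; 0.3704 1.7452]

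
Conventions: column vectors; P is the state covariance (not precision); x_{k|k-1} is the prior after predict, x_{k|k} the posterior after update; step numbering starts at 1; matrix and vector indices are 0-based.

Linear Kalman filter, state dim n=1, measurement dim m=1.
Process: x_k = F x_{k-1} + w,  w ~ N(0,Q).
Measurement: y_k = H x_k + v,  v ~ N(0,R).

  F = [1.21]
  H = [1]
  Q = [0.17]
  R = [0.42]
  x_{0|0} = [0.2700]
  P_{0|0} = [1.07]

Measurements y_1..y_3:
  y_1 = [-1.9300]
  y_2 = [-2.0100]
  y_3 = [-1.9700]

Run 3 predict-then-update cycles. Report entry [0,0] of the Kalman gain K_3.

step 1: x^-=[0.3267]  P^-=[1.7366]  S=[2.1566]  K=[0.8052]  nu=[-2.2567]  x^+=[-1.4905]  P^+=[0.3382]
step 2: x^-=[-1.8035]  P^-=[0.6652]  S=[1.0852]  K=[0.6130]  nu=[-0.2065]  x^+=[-1.9301]  P^+=[0.2574]
step 3: x^-=[-2.3354]  P^-=[0.5469]  S=[0.9669]  K=[0.5656]  nu=[0.3654]  x^+=[-2.1287]  P^+=[0.2376]

K[0,0] = 0.5656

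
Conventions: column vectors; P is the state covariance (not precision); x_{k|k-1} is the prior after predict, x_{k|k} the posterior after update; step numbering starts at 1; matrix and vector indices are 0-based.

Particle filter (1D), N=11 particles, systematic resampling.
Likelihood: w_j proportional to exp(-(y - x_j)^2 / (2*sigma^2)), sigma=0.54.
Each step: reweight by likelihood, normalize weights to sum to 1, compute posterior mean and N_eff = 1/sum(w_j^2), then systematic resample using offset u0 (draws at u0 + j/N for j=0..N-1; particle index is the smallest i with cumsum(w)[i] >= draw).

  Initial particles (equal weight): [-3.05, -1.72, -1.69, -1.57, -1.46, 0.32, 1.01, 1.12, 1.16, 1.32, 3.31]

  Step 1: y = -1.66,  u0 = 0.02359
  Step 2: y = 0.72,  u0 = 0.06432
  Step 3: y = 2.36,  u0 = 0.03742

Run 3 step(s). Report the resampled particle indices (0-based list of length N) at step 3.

step 1: w=[0.0092, 0.2516, 0.2528, 0.2497, 0.2364, 0.0003, 0.0000, 0.0000, 0.0000, 0.0000, 0.0000]  mean=-1.6251  Neff=4.0730  idx=[1, 1, 1, 2, 2, 2, 3, 3, 3, 4, 4]
step 2: w=[0.0306, 0.0306, 0.0306, 0.0393, 0.0393, 0.0393, 0.1033, 0.1033, 0.1033, 0.2401, 0.2401]  mean=-1.5451  Neff=6.4598  idx=[2, 4, 6, 7, 8, 8, 9, 9, 10, 10, 10]
step 3: w=[0.0049, 0.0075, 0.0386, 0.0386, 0.0386, 0.0386, 0.1666, 0.1666, 0.1666, 0.1666, 0.1666]  mean=-1.4800  Neff=6.9034  idx=[2, 5, 6, 6, 7, 7, 8, 9, 9, 10, 10]

resampled_idx = [2, 5, 6, 6, 7, 7, 8, 9, 9, 10, 10]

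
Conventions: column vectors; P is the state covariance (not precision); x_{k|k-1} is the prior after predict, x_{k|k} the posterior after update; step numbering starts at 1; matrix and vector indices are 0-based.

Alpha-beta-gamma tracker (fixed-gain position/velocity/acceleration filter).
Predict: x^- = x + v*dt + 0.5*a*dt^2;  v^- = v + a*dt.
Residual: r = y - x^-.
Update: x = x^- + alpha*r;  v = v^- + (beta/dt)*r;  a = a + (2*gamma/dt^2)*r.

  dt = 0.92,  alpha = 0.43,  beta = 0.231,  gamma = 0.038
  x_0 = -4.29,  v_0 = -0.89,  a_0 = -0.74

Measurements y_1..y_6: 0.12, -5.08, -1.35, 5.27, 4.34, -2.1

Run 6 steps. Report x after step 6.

step 1: x_pred=-5.4220  r=5.5420  x^+=-3.0389  v^+=-0.1793  a^+=-0.2424
step 2: x_pred=-3.3064  r=-1.7736  x^+=-4.0691  v^+=-0.8476  a^+=-0.4016
step 3: x_pred=-5.0188  r=3.6688  x^+=-3.4412  v^+=-0.2959  a^+=-0.0722
step 4: x_pred=-3.7440  r=9.0140  x^+=0.1320  v^+=1.9010  a^+=0.7372
step 5: x_pred=2.1929  r=2.1471  x^+=3.1162  v^+=3.1183  a^+=0.9300
step 6: x_pred=6.3786  r=-8.4786  x^+=2.7328  v^+=1.8450  a^+=0.1687

x_post = 2.7328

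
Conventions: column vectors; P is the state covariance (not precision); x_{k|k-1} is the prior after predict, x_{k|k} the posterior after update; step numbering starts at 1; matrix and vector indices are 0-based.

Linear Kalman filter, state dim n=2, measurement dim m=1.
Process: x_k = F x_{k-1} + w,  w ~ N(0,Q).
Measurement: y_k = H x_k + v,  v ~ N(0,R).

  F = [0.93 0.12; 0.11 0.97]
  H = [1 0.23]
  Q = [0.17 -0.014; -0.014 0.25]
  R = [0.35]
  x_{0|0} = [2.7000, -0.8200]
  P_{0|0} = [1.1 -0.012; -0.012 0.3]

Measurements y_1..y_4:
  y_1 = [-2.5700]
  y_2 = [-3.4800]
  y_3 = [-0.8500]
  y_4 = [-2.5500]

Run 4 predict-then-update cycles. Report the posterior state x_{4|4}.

x_post = [-1.8033, -1.7887]

step 1: x^-=[2.4126, -0.4984]  P^-=[1.1230 0.1225; 0.1225 0.5430]  S=[1.5581]  K=[0.7389; 0.1588]  nu=[-4.8680]  x^+=[-1.1841, -1.2712]  P^+=[0.2725 -0.0603; -0.0603 0.5037]
step 2: x^-=[-1.2538, -1.3633]  P^-=[0.3995 0.0173; 0.0173 0.7144]  S=[0.7952]  K=[0.5073; 0.2284]  nu=[-1.9127]  x^+=[-2.2241, -1.8002]  P^+=[0.1948 -0.0748; -0.0748 0.6729]
step 3: x^-=[-2.2845, -1.9909]  P^-=[0.3315 0.0158; 0.0158 0.8695]  S=[0.7347]  K=[0.4561; 0.2937]  nu=[1.8924]  x^+=[-1.4214, -1.4351]  P^+=[0.1786 -0.0826; -0.0826 0.8062]
step 4: x^-=[-1.4941, -1.5484]  P^-=[0.3177 0.0225; 0.0225 0.9931]  S=[0.7305]  K=[0.4419; 0.3434]  nu=[-0.6997]  x^+=[-1.8033, -1.7887]  P^+=[0.1750 -0.0884; -0.0884 0.9069]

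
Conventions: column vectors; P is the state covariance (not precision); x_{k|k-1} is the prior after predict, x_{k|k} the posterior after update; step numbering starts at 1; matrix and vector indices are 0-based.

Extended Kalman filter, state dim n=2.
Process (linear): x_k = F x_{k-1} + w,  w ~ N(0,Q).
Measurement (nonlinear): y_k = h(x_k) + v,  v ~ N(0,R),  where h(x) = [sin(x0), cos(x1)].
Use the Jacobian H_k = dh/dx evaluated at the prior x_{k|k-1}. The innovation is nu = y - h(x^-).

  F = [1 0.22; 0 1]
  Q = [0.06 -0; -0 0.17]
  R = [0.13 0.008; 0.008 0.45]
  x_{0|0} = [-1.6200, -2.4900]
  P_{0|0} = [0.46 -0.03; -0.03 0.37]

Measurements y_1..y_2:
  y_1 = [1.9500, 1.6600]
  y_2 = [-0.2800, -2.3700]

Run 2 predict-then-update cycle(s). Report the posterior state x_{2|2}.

x_post = [-6.1574, -2.9068]

step 1: x^-=[-2.1678, -2.4900]  P^-=[0.5247 0.0514; 0.0514 0.5400]  H_jac=[-0.5622 0.0000; 0.0000 0.6065]  S=[0.2958 -0.0095; -0.0095 0.6486]  K=[-0.9960 0.0334; -0.0815 0.5037]  nu=[2.7770, 2.4551]  x^+=[-4.8518, -1.4795]  P^+=[0.2299 0.0117; 0.0117 0.3727]
step 2: x^-=[-5.1773, -1.4795]  P^-=[0.3130 0.0937; 0.0937 0.5427]  H_jac=[0.4483 0.0000; 0.0000 0.9958]  S=[0.1929 0.0498; 0.0498 0.9882]  K=[0.7123 0.0585; 0.0774 0.5430]  nu=[-1.1739, -2.4611]  x^+=[-6.1574, -2.9068]  P^+=[0.2076 0.0321; 0.0321 0.2460]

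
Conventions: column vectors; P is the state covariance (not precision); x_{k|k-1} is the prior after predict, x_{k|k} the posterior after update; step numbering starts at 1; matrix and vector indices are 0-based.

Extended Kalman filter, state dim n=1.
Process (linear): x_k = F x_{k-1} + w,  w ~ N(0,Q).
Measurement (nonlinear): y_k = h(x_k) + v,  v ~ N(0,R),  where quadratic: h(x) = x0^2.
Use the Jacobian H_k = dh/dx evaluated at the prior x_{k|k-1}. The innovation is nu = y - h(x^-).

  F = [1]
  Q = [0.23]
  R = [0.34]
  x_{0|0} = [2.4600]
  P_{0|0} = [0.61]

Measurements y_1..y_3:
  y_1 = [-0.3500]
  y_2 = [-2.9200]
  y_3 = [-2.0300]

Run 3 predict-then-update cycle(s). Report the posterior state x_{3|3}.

x_post = [0.4911]

step 1: x^-=[2.4600]  P^-=[0.8400]  H_jac=[4.9200]  S=[20.6734]  K=[0.1999]  nu=[-6.4016]  x^+=[1.1803]  P^+=[0.0138]
step 2: x^-=[1.1803]  P^-=[0.2438]  H_jac=[2.3605]  S=[1.6986]  K=[0.3388]  nu=[-4.3130]  x^+=[-0.2811]  P^+=[0.0488]
step 3: x^-=[-0.2811]  P^-=[0.2788]  H_jac=[-0.5623]  S=[0.4281]  K=[-0.3662]  nu=[-2.1090]  x^+=[0.4911]  P^+=[0.2214]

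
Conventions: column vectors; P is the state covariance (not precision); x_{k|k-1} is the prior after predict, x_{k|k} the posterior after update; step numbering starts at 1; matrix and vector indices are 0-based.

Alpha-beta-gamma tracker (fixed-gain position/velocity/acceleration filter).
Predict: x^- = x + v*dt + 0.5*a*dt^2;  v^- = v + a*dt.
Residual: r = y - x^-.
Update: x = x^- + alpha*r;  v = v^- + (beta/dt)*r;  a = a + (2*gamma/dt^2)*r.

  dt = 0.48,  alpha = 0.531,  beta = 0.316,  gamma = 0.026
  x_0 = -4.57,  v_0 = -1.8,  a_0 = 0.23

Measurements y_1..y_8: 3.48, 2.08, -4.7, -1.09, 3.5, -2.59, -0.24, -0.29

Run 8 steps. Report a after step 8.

step 1: x_pred=-5.4075  r=8.8875  x^+=-0.6882  v^+=4.1613  a^+=2.2359
step 2: x_pred=1.5668  r=0.5132  x^+=1.8393  v^+=5.5724  a^+=2.3517
step 3: x_pred=4.7850  r=-9.4850  x^+=-0.2515  v^+=0.4570  a^+=0.2110
step 4: x_pred=-0.0079  r=-1.0821  x^+=-0.5825  v^+=-0.1541  a^+=-0.0332
step 5: x_pred=-0.6603  r=4.1603  x^+=1.5488  v^+=2.5688  a^+=0.9057
step 6: x_pred=2.8862  r=-5.4762  x^+=-0.0217  v^+=-0.6016  a^+=-0.3302
step 7: x_pred=-0.3485  r=0.1085  x^+=-0.2909  v^+=-0.6887  a^+=-0.3057
step 8: x_pred=-0.6567  r=0.3667  x^+=-0.4620  v^+=-0.5940  a^+=-0.2230

a_post = -0.2230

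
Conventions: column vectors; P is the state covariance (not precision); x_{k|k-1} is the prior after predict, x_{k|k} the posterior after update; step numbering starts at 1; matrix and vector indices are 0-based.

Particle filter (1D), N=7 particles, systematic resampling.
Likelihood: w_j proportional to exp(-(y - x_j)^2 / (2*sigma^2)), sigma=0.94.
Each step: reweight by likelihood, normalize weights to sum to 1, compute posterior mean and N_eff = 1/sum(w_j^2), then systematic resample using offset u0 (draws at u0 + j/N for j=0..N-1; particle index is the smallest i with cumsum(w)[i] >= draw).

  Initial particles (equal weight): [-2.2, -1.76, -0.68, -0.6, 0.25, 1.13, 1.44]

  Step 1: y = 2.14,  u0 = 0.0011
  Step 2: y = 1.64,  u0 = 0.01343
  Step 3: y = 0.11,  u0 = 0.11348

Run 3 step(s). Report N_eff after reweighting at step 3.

N_eff = 6.7423

step 1: w=[0.0000, 0.0001, 0.0075, 0.0097, 0.0897, 0.3800, 0.5130]  mean=1.1794  Neff=2.4053  idx=[2, 5, 5, 5, 6, 6, 6]
step 2: w=[0.0085, 0.1550, 0.1550, 0.1550, 0.1755, 0.1755, 0.1755]  mean=1.2778  Neff=6.0776  idx=[1, 1, 2, 3, 4, 5, 6]
step 3: w=[0.1670, 0.1670, 0.1670, 0.1670, 0.1106, 0.1106, 0.1106]  mean=1.2329  Neff=6.7423  idx=[0, 1, 2, 3, 4, 5, 6]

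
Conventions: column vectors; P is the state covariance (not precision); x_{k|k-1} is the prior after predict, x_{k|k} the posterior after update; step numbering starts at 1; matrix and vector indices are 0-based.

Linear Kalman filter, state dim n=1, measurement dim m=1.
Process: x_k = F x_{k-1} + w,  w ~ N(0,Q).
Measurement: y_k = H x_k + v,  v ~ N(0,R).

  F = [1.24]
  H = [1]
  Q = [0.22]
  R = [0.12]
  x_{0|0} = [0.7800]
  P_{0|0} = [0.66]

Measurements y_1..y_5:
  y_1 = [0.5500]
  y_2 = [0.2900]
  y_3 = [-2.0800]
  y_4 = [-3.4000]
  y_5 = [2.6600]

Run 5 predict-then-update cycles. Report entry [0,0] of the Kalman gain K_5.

step 1: x^-=[0.9672]  P^-=[1.2348]  S=[1.3548]  K=[0.9114]  nu=[-0.4172]  x^+=[0.5870]  P^+=[0.1094]
step 2: x^-=[0.7278]  P^-=[0.3882]  S=[0.5082]  K=[0.7639]  nu=[-0.4378]  x^+=[0.3934]  P^+=[0.0917]
step 3: x^-=[0.4878]  P^-=[0.3609]  S=[0.4809]  K=[0.7505]  nu=[-2.5678]  x^+=[-1.4393]  P^+=[0.0901]
step 4: x^-=[-1.7847]  P^-=[0.3585]  S=[0.4785]  K=[0.7492]  nu=[-1.6153]  x^+=[-2.9949]  P^+=[0.0899]
step 5: x^-=[-3.7137]  P^-=[0.3582]  S=[0.4782]  K=[0.7491]  nu=[6.3737]  x^+=[1.0607]  P^+=[0.0899]

K[0,0] = 0.7491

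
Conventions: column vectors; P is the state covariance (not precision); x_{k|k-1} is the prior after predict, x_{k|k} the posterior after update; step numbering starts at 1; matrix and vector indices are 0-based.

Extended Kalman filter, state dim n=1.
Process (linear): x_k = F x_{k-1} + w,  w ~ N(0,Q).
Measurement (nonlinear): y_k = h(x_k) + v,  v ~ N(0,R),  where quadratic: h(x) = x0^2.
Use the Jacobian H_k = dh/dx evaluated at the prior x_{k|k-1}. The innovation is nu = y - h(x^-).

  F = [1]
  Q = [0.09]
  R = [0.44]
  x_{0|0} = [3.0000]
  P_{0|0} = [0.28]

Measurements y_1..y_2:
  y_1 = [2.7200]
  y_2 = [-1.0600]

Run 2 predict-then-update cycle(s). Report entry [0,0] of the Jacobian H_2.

step 1: x^-=[3.0000]  P^-=[0.3700]  H_jac=[6.0000]  S=[13.7600]  K=[0.1613]  nu=[-6.2800]  x^+=[1.9868]  P^+=[0.0118]
step 2: x^-=[1.9868]  P^-=[0.1018]  H_jac=[3.9736]  S=[2.0479]  K=[0.1976]  nu=[-5.0074]  x^+=[0.9974]  P^+=[0.0219]

H_jac[0,0] = 3.9736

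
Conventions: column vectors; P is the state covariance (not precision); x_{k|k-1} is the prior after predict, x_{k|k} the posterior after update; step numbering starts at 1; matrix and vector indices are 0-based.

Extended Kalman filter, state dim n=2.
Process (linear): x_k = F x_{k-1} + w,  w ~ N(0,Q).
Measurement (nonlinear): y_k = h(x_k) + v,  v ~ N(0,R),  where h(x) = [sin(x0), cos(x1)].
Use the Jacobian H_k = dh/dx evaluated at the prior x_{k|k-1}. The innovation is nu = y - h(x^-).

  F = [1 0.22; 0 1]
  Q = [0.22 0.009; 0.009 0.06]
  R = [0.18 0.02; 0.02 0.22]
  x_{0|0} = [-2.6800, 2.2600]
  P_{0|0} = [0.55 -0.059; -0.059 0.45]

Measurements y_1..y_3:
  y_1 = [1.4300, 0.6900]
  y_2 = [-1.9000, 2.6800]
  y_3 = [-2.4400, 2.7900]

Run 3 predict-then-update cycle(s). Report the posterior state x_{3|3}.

x_post = [-0.6541, 0.1418]

step 1: x^-=[-2.1828, 2.2600]  P^-=[0.7658 0.0490; 0.0490 0.5100]  H_jac=[-0.5745 0.0000; 0.0000 -0.7718]  S=[0.4328 0.0417; 0.0417 0.5238]  K=[-1.0175 0.0089; 0.0075 -0.7521]  nu=[2.2485, 1.3259]  x^+=[-4.4589, 1.2796]  P^+=[0.3185 0.0238; 0.0238 0.2142]
step 2: x^-=[-4.1774, 1.2796]  P^-=[0.5593 0.0800; 0.0800 0.2742]  H_jac=[-0.5098 0.0000; 0.0000 -0.9579]  S=[0.3254 0.0591; 0.0591 0.4716]  K=[-0.8666 -0.0539; -0.0248 -0.5538]  nu=[-2.7603, 2.3929]  x^+=[-1.9143, 0.0227]  P^+=[0.3081 0.0305; 0.0305 0.1277]
step 3: x^-=[-1.9093, 0.0227]  P^-=[0.5477 0.0676; 0.0676 0.1877]  H_jac=[-0.3321 0.0000; 0.0000 -0.0227]  S=[0.2404 0.0205; 0.0205 0.2201]  K=[-0.7620 0.0640; -0.0924 -0.0107]  nu=[-1.4967, 1.7903]  x^+=[-0.6541, 0.1418]  P^+=[0.4092 0.0507; 0.0507 0.1856]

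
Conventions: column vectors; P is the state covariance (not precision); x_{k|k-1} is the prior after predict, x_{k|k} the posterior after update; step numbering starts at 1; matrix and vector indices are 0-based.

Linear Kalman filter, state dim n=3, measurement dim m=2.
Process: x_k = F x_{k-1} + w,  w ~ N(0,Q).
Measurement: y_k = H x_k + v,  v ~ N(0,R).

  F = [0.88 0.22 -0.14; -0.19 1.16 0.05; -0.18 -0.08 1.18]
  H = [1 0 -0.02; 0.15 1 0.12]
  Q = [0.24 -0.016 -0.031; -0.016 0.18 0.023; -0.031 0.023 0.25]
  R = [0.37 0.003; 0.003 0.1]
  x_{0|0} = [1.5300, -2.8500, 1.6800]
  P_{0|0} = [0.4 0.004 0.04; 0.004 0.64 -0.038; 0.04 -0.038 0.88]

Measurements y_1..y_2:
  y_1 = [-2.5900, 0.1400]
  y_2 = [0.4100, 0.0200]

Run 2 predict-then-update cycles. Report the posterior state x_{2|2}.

x_post = [-0.4286, -0.2359, 2.8668]

step 1: x^-=[0.4842, -3.5127, 1.9350]  P^-=[0.5920 0.0868 -0.2192; 0.0868 1.0509 -0.0328; -0.2192 -0.0328 1.4827]  S=[0.9714 0.1500; 0.1500 1.1958]  K=[0.6064 0.0487; -0.0478 0.8924; -0.2760 0.1285]  nu=[-3.0355, 3.3479]  x^+=[-1.1935, -0.3799, 3.2032]  P^+=[0.2231 -0.0179 -0.0738; -0.0179 0.1092 -0.1449; -0.0738 -0.1449 1.3995]
step 2: x^-=[-1.5823, -0.0538, 4.0250]  P^-=[0.4656 -0.0360 -0.4152; -0.0360 0.3309 -0.0740; -0.4152 -0.0740 2.2648]  S=[0.8531 -0.0157; -0.0157 0.4305]  K=[0.5552 -0.0169; -0.0270 0.7345; -0.5343 0.2953]  nu=[2.0728, -0.1718]  x^+=[-0.4286, -0.2359, 2.8668]  P^+=[0.2022 -0.0115 -0.1572; -0.0115 0.0974 -0.1859; -0.1572 -0.1859 1.9788]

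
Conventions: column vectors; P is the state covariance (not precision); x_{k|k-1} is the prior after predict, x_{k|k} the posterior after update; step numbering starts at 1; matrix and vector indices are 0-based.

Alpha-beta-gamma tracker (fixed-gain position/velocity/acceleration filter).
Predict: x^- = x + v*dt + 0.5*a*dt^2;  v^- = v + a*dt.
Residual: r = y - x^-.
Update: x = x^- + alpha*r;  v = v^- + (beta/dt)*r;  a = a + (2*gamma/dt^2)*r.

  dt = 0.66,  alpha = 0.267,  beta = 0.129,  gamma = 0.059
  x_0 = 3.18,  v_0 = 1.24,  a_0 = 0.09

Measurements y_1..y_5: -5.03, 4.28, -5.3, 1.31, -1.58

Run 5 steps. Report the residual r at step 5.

step 1: x_pred=4.0180  r=-9.0480  x^+=1.6022  v^+=-0.4691  a^+=-2.3610
step 2: x_pred=0.7784  r=3.5016  x^+=1.7133  v^+=-1.3429  a^+=-1.4125
step 3: x_pred=0.5193  r=-5.8193  x^+=-1.0344  v^+=-3.4126  a^+=-2.9889
step 4: x_pred=-3.9377  r=5.2477  x^+=-2.5366  v^+=-4.3595  a^+=-1.5673
step 5: x_pred=-5.7552  r=4.1752  x^+=-4.6404  v^+=-4.5779  a^+=-0.4363

resid = 4.1752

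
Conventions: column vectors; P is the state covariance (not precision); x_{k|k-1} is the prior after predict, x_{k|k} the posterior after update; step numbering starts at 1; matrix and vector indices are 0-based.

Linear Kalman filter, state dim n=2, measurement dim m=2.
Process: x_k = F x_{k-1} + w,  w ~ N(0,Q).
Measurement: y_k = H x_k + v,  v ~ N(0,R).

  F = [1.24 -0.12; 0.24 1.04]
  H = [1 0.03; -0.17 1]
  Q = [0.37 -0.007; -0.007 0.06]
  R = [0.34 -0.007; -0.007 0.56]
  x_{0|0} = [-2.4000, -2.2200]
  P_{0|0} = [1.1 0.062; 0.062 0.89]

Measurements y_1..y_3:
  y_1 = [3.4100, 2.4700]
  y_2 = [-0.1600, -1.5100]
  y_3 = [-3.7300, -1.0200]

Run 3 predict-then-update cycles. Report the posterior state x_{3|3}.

step 1: x^-=[-2.7096, -2.8848]  P^-=[2.0557 0.2875; 0.2875 1.1169]  S=[2.4140 -0.0370; -0.0370 1.6386]  K=[0.8549 -0.0186; 0.1430 0.6550]  nu=[6.2061, 4.8942]  x^+=[2.5051, 1.2085]  P^+=[0.2898 0.0329; 0.0329 0.3714]
step 2: x^-=[2.9613, 1.8581]  P^-=[0.8112 0.0744; 0.0744 0.4948]  S=[1.1561 -0.0561; -0.0561 1.0530]  K=[0.7025 -0.0229; 0.0996 0.4632]  nu=[-3.1770, -2.8647]  x^+=[0.7952, 0.2146]  P^+=[0.2383 0.0228; 0.0228 0.2626]
step 3: x^-=[0.9603, 0.4140]  P^-=[0.7334 0.0598; 0.0598 0.3691]  S=[1.0774 -0.0611; -0.0611 0.9299]  K=[0.6810 -0.0250; 0.0880 0.3917]  nu=[-4.7027, -1.2707]  x^+=[-2.2106, -0.4978]  P^+=[0.2311 0.0205; 0.0205 0.2222]

x_post = [-2.2106, -0.4978]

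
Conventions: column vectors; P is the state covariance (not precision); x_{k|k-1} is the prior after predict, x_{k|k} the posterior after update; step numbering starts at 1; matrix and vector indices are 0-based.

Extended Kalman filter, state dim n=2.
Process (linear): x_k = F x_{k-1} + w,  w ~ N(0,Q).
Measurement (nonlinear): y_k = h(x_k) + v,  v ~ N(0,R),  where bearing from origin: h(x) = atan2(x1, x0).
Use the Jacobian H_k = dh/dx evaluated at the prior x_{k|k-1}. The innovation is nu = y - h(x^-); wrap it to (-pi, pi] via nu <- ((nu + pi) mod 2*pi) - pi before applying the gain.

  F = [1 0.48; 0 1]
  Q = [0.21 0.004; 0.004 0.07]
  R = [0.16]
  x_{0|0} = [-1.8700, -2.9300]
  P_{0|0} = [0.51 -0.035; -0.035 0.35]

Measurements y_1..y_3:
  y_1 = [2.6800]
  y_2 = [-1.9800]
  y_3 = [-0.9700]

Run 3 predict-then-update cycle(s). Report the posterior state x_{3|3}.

x_post = [-6.0192, -3.1640]

step 1: x^-=[-3.2764, -2.9300]  P^-=[0.7670 0.1370; 0.1370 0.4200]  H_jac=[0.1517 -0.1696]  S=[0.1827]  K=[0.5096; -0.2762]  nu=[-1.1912]  x^+=[-3.8835, -2.6010]  P^+=[0.7196 0.1627; 0.1627 0.4061]
step 2: x^-=[-5.1320, -2.6010]  P^-=[1.1794 0.3616; 0.3616 0.4761]  H_jac=[0.0786 -0.1550]  S=[0.1699]  K=[0.2154; -0.2671]  nu=[0.6925]  x^+=[-4.9828, -2.7860]  P^+=[1.1715 0.3714; 0.3714 0.4639]
step 3: x^-=[-6.3201, -2.7860]  P^-=[1.8449 0.5981; 0.5981 0.5339]  H_jac=[0.0584 -0.1325]  S=[0.1664]  K=[0.1713; -0.2152]  nu=[1.7564]  x^+=[-6.0192, -3.1640]  P^+=[1.8400 0.6042; 0.6042 0.5262]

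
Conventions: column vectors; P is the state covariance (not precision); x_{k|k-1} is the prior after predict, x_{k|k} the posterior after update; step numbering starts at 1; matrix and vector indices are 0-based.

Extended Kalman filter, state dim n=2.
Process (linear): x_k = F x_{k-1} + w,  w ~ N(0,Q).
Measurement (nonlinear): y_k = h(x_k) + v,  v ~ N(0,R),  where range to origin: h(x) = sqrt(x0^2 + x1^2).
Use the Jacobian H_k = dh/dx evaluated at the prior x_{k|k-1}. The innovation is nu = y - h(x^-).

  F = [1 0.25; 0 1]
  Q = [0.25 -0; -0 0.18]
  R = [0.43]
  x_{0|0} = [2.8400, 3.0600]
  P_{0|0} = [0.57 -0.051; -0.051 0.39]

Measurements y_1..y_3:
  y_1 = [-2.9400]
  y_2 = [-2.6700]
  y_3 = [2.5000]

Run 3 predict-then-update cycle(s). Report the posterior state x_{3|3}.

x_post = [1.2949, -1.3354]

step 1: x^-=[3.6050, 3.0600]  P^-=[0.8189 0.0465; 0.0465 0.5700]  H_jac=[0.7624 0.6471]  S=[1.1905]  K=[0.5497; 0.3396]  nu=[-7.6686]  x^+=[-0.6101, 0.4557]  P^+=[0.4592 -0.1757; -0.1757 0.4327]
step 2: x^-=[-0.4962, 0.4557]  P^-=[0.6484 -0.0676; -0.0676 0.6127]  H_jac=[-0.7365 0.6764]  S=[1.1294]  K=[-0.4633; 0.4110]  nu=[-3.3437]  x^+=[1.0529, -0.9187]  P^+=[0.4060 0.1475; 0.1475 0.4219]
step 3: x^-=[0.8233, -0.9187]  P^-=[0.7561 0.2530; 0.2530 0.6019]  H_jac=[0.6674 -0.7447]  S=[0.8491]  K=[0.3724; -0.3291]  nu=[1.2664]  x^+=[1.2949, -1.3354]  P^+=[0.6383 0.3570; 0.3570 0.5100]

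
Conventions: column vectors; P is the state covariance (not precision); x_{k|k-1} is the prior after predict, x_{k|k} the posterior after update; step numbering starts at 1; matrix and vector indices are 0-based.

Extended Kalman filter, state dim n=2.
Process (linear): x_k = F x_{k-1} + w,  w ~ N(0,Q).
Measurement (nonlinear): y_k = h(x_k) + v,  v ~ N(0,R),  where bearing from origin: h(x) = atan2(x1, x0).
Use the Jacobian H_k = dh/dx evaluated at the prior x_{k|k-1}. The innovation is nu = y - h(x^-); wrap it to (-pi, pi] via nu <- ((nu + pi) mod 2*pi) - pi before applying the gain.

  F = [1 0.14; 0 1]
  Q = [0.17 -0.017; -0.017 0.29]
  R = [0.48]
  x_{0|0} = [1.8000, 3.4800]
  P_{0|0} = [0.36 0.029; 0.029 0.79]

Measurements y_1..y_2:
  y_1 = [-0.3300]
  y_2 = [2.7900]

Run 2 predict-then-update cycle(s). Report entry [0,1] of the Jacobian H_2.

H_jac[0,1] = 0.1570

step 1: x^-=[2.2872, 3.4800]  P^-=[0.5536 0.1226; 0.1226 1.0800]  H_jac=[-0.2007 0.1319]  S=[0.5146]  K=[-0.1845; 0.2290]  nu=[-1.3193]  x^+=[2.5306, 3.1779]  P^+=[0.5361 0.1443; 0.1443 1.0530]
step 2: x^-=[2.9755, 3.1779]  P^-=[0.7671 0.2748; 0.2748 1.3430]  H_jac=[-0.1677 0.1570]  S=[0.5202]  K=[-0.1644; 0.3168]  nu=[1.9717]  x^+=[2.6514, 3.8024]  P^+=[0.7531 0.3018; 0.3018 1.2908]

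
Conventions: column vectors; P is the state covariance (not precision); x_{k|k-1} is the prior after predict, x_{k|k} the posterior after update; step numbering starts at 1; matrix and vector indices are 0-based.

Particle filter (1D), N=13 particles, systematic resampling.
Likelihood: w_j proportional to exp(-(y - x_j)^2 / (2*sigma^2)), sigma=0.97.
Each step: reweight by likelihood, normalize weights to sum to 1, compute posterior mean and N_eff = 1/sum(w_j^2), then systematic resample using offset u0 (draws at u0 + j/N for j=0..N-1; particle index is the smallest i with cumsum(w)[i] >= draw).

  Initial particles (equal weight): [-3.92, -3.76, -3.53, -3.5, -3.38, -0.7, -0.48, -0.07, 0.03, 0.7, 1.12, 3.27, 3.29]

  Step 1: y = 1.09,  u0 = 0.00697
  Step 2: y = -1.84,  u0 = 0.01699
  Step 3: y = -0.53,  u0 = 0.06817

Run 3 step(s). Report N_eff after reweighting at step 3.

N_eff = 12.6801

step 1: w=[0.0000, 0.0000, 0.0000, 0.0000, 0.0000, 0.0510, 0.0756, 0.1370, 0.1542, 0.2584, 0.2800, 0.0224, 0.0214]  mean=0.5611  Neff=5.0770  idx=[5, 6, 7, 7, 8, 8, 9, 9, 9, 10, 10, 10, 10]
step 2: w=[0.2947, 0.2200, 0.1112, 0.1112, 0.0917, 0.0917, 0.0191, 0.0191, 0.0191, 0.0056, 0.0056, 0.0056, 0.0056]  mean=-0.2569  Neff=5.6184  idx=[0, 0, 0, 0, 1, 1, 1, 2, 3, 3, 4, 5, 7]
step 3: w=[0.0838, 0.0838, 0.0838, 0.0838, 0.0849, 0.0849, 0.0849, 0.0760, 0.0760, 0.0760, 0.0720, 0.0720, 0.0381]  mean=-0.3419  Neff=12.6801  idx=[0, 1, 2, 3, 4, 5, 6, 7, 8, 9, 10, 11, 12]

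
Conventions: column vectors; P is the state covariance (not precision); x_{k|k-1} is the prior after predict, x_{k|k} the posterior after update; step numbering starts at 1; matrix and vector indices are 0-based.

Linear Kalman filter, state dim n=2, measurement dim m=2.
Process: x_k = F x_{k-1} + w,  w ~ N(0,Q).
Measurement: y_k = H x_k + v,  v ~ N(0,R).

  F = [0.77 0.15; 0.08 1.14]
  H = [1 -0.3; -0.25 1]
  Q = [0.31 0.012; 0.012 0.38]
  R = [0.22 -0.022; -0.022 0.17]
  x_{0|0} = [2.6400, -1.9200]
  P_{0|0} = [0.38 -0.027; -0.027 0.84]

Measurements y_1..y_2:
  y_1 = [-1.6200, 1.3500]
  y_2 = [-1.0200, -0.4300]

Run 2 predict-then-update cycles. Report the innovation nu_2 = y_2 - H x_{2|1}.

innov = [-0.5606, -1.5295]

step 1: x^-=[1.7448, -1.9776]  P^-=[0.5480 0.1550; 0.1550 1.4692]  S=[0.8072 -0.4331; -0.4331 1.5959]  K=[0.7342 0.2105; 0.1486 0.9366]  nu=[-3.9581, 3.7638]  x^+=[-0.3688, 0.9596]  P^+=[0.1760 0.0636; 0.0636 0.1719]
step 2: x^-=[-0.1401, 1.0645]  P^-=[0.4329 0.1089; 0.1089 0.6161]  S=[0.6430 -0.1980; -0.1980 0.7587]  K=[0.6771 0.1776; 0.1314 0.8105]  nu=[-0.5606, -1.5295]  x^+=[-0.7912, -0.2488]  P^+=[0.1618 0.0557; 0.0557 0.1488]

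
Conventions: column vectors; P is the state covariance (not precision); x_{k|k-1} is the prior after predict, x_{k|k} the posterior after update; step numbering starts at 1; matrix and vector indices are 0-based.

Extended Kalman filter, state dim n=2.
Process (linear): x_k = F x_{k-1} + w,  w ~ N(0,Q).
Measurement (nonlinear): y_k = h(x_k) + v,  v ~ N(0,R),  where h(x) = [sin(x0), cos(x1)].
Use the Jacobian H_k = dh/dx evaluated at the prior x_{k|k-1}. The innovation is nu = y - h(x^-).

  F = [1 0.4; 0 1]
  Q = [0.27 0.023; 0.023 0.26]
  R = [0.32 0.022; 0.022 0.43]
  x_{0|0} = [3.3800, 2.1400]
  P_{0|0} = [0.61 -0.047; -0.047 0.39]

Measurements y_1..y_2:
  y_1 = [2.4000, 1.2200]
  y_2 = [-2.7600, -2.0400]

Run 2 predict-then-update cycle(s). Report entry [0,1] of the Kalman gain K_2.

step 1: x^-=[4.2360, 2.1400]  P^-=[0.9048 0.1320; 0.1320 0.6500]  H_jac=[-0.4586 0.0000; 0.0000 -0.8423]  S=[0.5103 0.0730; 0.0730 0.8912]  K=[-0.8047 -0.0589; -0.0311 -0.6118]  nu=[3.2887, 1.7590]  x^+=[1.4860, 0.9615]  P^+=[0.5644 0.0511; 0.0511 0.3131]
step 2: x^-=[1.8706, 0.9615]  P^-=[0.9253 0.1993; 0.1993 0.5731]  H_jac=[-0.2954 0.0000; 0.0000 -0.8201]  S=[0.4007 0.0703; 0.0703 0.8154]  K=[-0.6568 -0.1438; -0.0465 -0.5724]  nu=[-3.7154, -2.6123]  x^+=[4.6868, 2.6296]  P^+=[0.7223 0.0930; 0.0930 0.3014]

K[0,1] = -0.1438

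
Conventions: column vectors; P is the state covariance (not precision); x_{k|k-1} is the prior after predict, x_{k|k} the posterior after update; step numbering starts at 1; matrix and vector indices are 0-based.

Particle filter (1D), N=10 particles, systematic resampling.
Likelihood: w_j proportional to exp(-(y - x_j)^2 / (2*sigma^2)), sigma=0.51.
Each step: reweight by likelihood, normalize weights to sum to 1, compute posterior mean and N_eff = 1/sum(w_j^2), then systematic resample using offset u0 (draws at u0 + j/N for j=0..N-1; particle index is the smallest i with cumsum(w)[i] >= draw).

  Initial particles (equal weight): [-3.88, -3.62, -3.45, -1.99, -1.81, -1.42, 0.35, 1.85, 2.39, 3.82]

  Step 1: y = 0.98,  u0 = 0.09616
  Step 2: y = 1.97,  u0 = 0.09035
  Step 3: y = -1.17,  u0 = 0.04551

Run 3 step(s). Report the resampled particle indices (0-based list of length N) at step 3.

step 1: w=[0.0000, 0.0000, 0.0000, 0.0000, 0.0000, 0.0000, 0.6462, 0.3235, 0.0303, 0.0000]  mean=0.8970  Neff=1.9117  idx=[6, 6, 6, 6, 6, 6, 7, 7, 7, 8]
step 2: w=[0.0018, 0.0018, 0.0018, 0.0018, 0.0018, 0.0018, 0.2651, 0.2651, 0.2651, 0.1942]  mean=1.9390  Neff=4.0233  idx=[6, 6, 7, 7, 7, 8, 8, 8, 9, 9]
step 3: w=[0.1250, 0.1250, 0.1250, 0.1250, 0.1250, 0.1250, 0.1250, 0.1250, 0.0001, 0.0001]  mean=1.8501  Neff=8.0043  idx=[0, 1, 1, 2, 3, 4, 5, 5, 6, 7]

resampled_idx = [0, 1, 1, 2, 3, 4, 5, 5, 6, 7]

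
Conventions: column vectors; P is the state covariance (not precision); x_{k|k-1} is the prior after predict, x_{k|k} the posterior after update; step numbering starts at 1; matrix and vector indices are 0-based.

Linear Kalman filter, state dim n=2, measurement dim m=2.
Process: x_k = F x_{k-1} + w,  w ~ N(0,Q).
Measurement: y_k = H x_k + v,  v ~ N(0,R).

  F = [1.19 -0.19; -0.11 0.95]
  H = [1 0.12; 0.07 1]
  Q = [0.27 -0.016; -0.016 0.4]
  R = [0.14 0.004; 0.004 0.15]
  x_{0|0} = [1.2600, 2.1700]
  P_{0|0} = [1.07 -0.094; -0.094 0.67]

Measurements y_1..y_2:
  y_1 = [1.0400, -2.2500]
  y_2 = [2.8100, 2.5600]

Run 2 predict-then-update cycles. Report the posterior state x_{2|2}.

x_post = [2.3756, 1.4346]

step 1: x^-=[1.0871, 1.9229]  P^-=[1.8519 -0.3852; -0.3852 1.0373]  S=[1.9144 -0.1304; -0.1304 1.1424]  K=[0.9352 -0.1170; -0.0766 0.8756]  nu=[-0.2778, -4.2490]  x^+=[1.3244, -1.7763]  P^+=[0.1332 -0.0231; -0.0231 0.1327]
step 2: x^-=[1.9136, -1.8332]  P^-=[0.4739 -0.0840; -0.0840 0.5262]  S=[0.6013 0.0156; 0.0156 0.6667]  K=[0.7738 -0.0944; -0.0550 0.7816]  nu=[1.1164, 4.2593]  x^+=[2.3756, 1.4346]  P^+=[0.1102 -0.0188; -0.0188 0.1183]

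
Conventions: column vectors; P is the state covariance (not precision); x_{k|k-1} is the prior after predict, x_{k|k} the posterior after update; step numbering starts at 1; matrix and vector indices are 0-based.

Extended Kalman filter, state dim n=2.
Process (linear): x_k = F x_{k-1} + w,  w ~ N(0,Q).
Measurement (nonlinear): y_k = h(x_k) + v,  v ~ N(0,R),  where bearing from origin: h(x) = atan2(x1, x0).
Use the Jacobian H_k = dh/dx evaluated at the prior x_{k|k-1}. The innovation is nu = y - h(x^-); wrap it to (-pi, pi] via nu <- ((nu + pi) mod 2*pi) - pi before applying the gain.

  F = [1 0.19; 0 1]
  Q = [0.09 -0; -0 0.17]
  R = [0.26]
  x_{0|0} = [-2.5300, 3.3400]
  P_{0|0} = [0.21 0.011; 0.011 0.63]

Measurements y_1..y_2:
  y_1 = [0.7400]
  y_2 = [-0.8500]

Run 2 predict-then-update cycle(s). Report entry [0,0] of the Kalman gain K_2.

K[0,0] = -0.4114

step 1: x^-=[-1.8954, 3.3400]  P^-=[0.3269 0.1307; 0.1307 0.8000]  H_jac=[-0.2265 -0.1285]  S=[0.2976]  K=[-0.3052; -0.4450]  nu=[-1.3470]  x^+=[-1.4843, 3.9393]  P^+=[0.2992 0.0903; 0.0903 0.7411]
step 2: x^-=[-0.7358, 3.9393]  P^-=[0.4503 0.2311; 0.2311 0.9111]  H_jac=[-0.2453 -0.0458]  S=[0.2942]  K=[-0.4114; -0.3346]  nu=[-2.6054]  x^+=[0.3361, 4.8110]  P^+=[0.4005 0.1906; 0.1906 0.8782]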